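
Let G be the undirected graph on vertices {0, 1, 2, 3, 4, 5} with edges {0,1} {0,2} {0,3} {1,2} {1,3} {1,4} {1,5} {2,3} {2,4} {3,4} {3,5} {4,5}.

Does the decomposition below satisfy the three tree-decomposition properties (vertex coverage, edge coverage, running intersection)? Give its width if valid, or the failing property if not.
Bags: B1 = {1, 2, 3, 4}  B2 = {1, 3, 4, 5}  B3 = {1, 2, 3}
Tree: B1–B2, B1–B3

A tree decomposition must satisfy three properties: every vertex lies in some bag; for every edge, both endpoints lie together in some bag; and for every vertex, the bags containing it form a connected subtree. Here vertex 0 appears in no bag, so the decomposition is invalid.

No — vertex 0 appears in no bag.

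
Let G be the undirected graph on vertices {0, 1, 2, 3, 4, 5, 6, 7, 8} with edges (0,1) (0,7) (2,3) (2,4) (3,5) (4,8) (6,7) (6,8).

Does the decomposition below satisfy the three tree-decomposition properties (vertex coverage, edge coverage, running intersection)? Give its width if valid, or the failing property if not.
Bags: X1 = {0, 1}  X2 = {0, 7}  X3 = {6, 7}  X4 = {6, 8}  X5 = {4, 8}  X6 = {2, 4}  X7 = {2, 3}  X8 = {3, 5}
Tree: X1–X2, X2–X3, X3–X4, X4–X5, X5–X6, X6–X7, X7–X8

Yes; width 1.

Vertex coverage: the bags together contain {0, 1, 2, 3, 4, 5, 6, 7, 8}, the full vertex set. Edge coverage: each edge of G has both endpoints in at least one bag. Running intersection: for every vertex, the bags containing it form a connected subtree. All three properties hold, so this is a valid tree decomposition of width max|bag| − 1 = 1, and hence tw(G) ≤ 1.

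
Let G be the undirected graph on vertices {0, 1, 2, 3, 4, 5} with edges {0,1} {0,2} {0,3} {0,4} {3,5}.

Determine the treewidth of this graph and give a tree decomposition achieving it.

Every bag has size at most 2, so the width is 2 − 1 = 1 and tw(G) ≤ 1. Since G has at least one edge (e.g. 0–4), it is not an edgeless graph, so tw(G) ≥ 1. The upper and lower bounds meet at 1, so that is the treewidth.

Treewidth 1.
One such decomposition:
Bags: B1 = {0, 4}  B2 = {0, 3}  B3 = {0, 1}  B4 = {3, 5}  B5 = {0, 2}
Tree: B1–B2, B1–B3, B2–B4, B2–B5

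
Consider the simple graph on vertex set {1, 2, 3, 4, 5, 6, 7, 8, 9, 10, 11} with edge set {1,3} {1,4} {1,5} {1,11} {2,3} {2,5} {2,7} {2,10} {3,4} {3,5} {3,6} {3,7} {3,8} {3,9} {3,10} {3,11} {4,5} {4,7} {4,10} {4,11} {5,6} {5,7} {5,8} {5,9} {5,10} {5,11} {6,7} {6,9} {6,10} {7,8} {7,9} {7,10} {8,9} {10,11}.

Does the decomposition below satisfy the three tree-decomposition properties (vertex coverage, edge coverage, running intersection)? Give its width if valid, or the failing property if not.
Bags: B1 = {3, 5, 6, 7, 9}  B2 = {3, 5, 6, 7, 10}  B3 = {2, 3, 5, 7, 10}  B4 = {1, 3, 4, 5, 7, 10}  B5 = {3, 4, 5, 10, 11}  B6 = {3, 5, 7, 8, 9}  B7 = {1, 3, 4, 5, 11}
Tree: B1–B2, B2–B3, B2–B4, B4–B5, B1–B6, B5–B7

No — bags containing vertex 1 are not connected in the tree.

A tree decomposition must satisfy three properties: every vertex lies in some bag; for every edge, both endpoints lie together in some bag; and for every vertex, the bags containing it form a connected subtree. Here bags containing vertex 1 are not connected in the tree, so the decomposition is invalid.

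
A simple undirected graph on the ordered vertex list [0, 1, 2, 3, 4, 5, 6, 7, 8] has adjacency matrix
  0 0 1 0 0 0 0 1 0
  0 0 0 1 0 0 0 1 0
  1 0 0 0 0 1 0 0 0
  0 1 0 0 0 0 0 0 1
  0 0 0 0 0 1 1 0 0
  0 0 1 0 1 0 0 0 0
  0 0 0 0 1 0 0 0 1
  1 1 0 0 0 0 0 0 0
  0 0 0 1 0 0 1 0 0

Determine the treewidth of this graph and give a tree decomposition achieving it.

Each bag holds 3 vertices, so the decomposition has width 2, which upper-bounds the treewidth. Since 7–0–2–5–4–6–8–3–1–7 is a cycle in G, G is not acyclic. Forests are exactly the graphs of treewidth ≤ 1, so tw(G) ≥ 2. Hence tw(G) = 2 exactly.

Treewidth 2.
Bags: B1 = {0, 2, 7}  B2 = {2, 5, 7}  B3 = {4, 5, 7}  B4 = {4, 6, 7}  B5 = {6, 7, 8}  B6 = {3, 7, 8}  B7 = {1, 3, 7}
Tree: B1–B2, B2–B3, B3–B4, B4–B5, B5–B6, B6–B7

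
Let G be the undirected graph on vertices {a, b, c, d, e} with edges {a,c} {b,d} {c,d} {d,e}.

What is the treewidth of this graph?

1

A width-1 tree decomposition is:
Bags: B1 = {a, c}  B2 = {c, d}  B3 = {d, e}  B4 = {b, d}
Tree: B1–B2, B2–B3, B3–B4
The largest bag has 2 vertices, giving width 1; this decomposition certifies tw(G) ≤ 1. Since G has at least one edge (e.g. c–a), it is not an edgeless graph, so tw(G) ≥ 1. Hence tw(G) = 1 exactly.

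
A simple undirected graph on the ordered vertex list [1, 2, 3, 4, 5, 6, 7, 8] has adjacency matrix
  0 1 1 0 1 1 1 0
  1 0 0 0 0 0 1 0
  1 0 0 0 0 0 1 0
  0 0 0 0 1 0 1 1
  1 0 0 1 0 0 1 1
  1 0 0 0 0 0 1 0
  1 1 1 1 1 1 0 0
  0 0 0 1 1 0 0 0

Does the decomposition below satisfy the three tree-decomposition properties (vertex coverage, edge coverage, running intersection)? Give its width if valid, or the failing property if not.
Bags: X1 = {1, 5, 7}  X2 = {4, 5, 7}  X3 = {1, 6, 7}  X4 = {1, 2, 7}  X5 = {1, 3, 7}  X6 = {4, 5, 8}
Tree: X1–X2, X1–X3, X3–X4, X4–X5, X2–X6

Yes; width 2.

Checking the three conditions: (i) the bags cover all of {1, 2, 3, 4, 5, 6, 7, 8}; (ii) for each edge, some bag contains both endpoints; (iii) the bags containing any fixed vertex form a subtree. All hold, so the decomposition is valid with width 3 − 1 = 2.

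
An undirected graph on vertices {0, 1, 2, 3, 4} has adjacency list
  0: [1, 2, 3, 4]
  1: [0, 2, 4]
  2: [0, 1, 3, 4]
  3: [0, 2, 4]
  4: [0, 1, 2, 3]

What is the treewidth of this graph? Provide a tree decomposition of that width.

Treewidth 3.
One optimal decomposition is:
Bags: B1 = {0, 2, 3, 4}  B2 = {0, 1, 2, 4}
Tree: B1–B2

The largest bag has 4 vertices, giving width 3; this decomposition certifies tw(G) ≤ 3. For the lower bound, the 4 vertices {0, 1, 2, 4} are pairwise adjacent, and any tree decomposition puts a clique entirely inside one bag — forcing width ≥ 3. Therefore the treewidth is 3.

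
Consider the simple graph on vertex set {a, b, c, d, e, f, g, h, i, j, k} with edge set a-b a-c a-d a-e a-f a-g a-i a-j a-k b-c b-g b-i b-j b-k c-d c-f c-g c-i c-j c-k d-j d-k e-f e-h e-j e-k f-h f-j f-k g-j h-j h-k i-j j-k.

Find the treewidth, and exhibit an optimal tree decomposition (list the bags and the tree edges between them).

The largest bag has 5 vertices, giving width 4; this decomposition certifies tw(G) ≤ 4. For the lower bound, the 5 vertices {e, f, h, j, k} are pairwise adjacent, and any tree decomposition puts a clique entirely inside one bag — forcing width ≥ 4. Therefore the treewidth is 4.

Treewidth 4.
One optimal decomposition is:
Bags: B1 = {a, c, f, j, k}  B2 = {a, e, f, j, k}  B3 = {a, b, c, j, k}  B4 = {a, c, d, j, k}  B5 = {a, b, c, i, j}  B6 = {a, b, c, g, j}  B7 = {e, f, h, j, k}
Tree: B1–B2, B1–B3, B1–B4, B3–B5, B3–B6, B2–B7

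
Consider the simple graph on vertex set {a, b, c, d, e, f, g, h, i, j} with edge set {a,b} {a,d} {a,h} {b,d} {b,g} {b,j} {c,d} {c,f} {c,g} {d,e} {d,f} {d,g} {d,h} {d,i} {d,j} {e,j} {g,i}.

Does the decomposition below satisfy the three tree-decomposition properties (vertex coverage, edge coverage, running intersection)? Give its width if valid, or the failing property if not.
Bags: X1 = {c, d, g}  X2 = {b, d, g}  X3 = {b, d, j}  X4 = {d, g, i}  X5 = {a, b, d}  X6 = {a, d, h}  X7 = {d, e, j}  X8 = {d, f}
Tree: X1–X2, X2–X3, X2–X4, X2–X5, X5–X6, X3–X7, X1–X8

No — edge (c,f) lies in no bag.

A tree decomposition must satisfy three properties: every vertex lies in some bag; for every edge, both endpoints lie together in some bag; and for every vertex, the bags containing it form a connected subtree. Here edge (c,f) lies in no bag, so the decomposition is invalid.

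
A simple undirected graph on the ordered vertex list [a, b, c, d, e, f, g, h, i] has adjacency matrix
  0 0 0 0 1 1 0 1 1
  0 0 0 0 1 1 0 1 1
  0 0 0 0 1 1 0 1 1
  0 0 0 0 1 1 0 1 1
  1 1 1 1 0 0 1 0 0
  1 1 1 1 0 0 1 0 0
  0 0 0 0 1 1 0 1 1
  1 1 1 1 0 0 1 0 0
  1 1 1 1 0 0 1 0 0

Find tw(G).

4

A width-4 tree decomposition is:
Bags: B1 = {d, e, f, h, i}  B2 = {c, e, f, h, i}  B3 = {b, e, f, h, i}  B4 = {e, f, g, h, i}  B5 = {a, e, f, h, i}
Tree: B1–B2, B2–B3, B3–B4, B4–B5
Each bag holds 5 vertices, so the decomposition has width 4, which upper-bounds the treewidth. For the lower bound: the 5 vertex sets {d,f}, {c,e}, {b,i}, {h}, {g} are disjoint, each induces a connected subgraph, and every pair is joined by at least one edge of G. Contracting each set to a single vertex therefore yields K_{5} as a minor, and since treewidth is minor-monotone, tw(G) ≥ tw(K_{5}) = 4. Therefore the treewidth is 4.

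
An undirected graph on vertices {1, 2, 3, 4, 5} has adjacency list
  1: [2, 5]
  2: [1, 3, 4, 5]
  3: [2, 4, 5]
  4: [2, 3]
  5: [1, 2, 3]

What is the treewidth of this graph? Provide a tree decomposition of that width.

Treewidth 2.
Bags: B1 = {2, 3, 5}  B2 = {2, 3, 4}  B3 = {1, 2, 5}
Tree: B1–B2, B1–B3

Every bag has size at most 3, so the width is 3 − 1 = 2 and tw(G) ≤ 2. Conversely, {1, 2, 5} is a clique of size 3, and the vertices of any clique must share a bag in every tree decomposition; so some bag has ≥ 3 vertices and tw(G) ≥ 2. Hence tw(G) = 2 exactly.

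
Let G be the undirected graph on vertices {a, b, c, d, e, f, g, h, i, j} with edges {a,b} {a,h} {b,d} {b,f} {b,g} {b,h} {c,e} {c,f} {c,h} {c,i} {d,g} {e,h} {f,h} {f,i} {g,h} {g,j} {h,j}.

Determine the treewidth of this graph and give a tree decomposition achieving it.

Every bag has size at most 3, so the width is 3 − 1 = 2 and tw(G) ≤ 2. On the other hand G contains the 3-clique {b, d, g}. A clique must lie in a single bag of any decomposition, so no decomposition can have width below 2. The upper and lower bounds meet at 2, so that is the treewidth.

Treewidth 2.
One optimal decomposition is:
Bags: B1 = {b, f, h}  B2 = {a, b, h}  B3 = {b, g, h}  B4 = {c, f, h}  B5 = {b, d, g}  B6 = {c, e, h}  B7 = {c, f, i}  B8 = {g, h, j}
Tree: B1–B2, B2–B3, B1–B4, B3–B5, B4–B6, B4–B7, B3–B8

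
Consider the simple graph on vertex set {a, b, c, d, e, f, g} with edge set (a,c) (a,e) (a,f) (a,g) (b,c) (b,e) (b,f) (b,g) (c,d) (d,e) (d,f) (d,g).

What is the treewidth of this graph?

3

A width-3 tree decomposition is:
Bags: B1 = {a, b, d, e}  B2 = {a, b, d, g}  B3 = {a, b, c, d}  B4 = {a, b, d, f}
Tree: B1–B2, B2–B3, B3–B4
Each bag holds 4 vertices, so the decomposition has width 3, which upper-bounds the treewidth. For the lower bound: the 4 vertex sets {b,e}, {a,g}, {d}, {c} are disjoint, each induces a connected subgraph, and every pair is joined by at least one edge of G. Contracting each set to a single vertex therefore yields K_{4} as a minor, and since treewidth is minor-monotone, tw(G) ≥ tw(K_{4}) = 3. Combining the bounds, tw(G) = 3.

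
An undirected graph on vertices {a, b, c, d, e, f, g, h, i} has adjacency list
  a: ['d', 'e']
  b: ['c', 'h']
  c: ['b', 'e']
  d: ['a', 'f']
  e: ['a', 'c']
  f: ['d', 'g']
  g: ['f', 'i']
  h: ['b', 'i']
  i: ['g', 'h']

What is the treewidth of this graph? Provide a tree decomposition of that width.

Treewidth 2.
One such decomposition:
Bags: B1 = {a, d, e}  B2 = {d, e, f}  B3 = {e, f, g}  B4 = {e, g, i}  B5 = {e, h, i}  B6 = {b, e, h}  B7 = {b, c, e}
Tree: B1–B2, B2–B3, B3–B4, B4–B5, B5–B6, B6–B7

Every bag has size at most 3, so the width is 3 − 1 = 2 and tw(G) ≤ 2. The edges e–a–d–f–g–i–h–b–c–e form a cycle, so G is not a tree and its treewidth is at least 2. Combining the bounds, tw(G) = 2.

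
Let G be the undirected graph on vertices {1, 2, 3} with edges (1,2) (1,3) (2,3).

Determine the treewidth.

A width-2 tree decomposition is:
Bags: B1 = {1, 2, 3}
Tree: (single bag)
With just one bag of size 3, the width is 3 − 1 = 2, so tw(G) ≤ 2. On the other hand G contains the 3-clique {1, 2, 3}. A clique must lie in a single bag of any decomposition, so no decomposition can have width below 2. The upper and lower bounds meet at 2, so that is the treewidth.

2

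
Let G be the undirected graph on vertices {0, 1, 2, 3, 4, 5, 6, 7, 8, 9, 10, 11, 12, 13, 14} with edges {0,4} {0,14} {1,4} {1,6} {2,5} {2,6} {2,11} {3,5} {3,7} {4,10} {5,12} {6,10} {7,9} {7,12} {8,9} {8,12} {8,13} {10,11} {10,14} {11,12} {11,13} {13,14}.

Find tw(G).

A width-3 tree decomposition is:
Bags: B1 = {3, 7, 8, 9}  B2 = {3, 7, 8, 12}  B3 = {3, 5, 8, 12}  B4 = {5, 8, 12, 13}  B5 = {5, 11, 12, 13}  B6 = {2, 5, 11, 13}  B7 = {2, 11, 13, 14}  B8 = {2, 10, 11, 14}  B9 = {2, 6, 10, 14}  B10 = {0, 6, 10, 14}  B11 = {0, 4, 6, 10}  B12 = {0, 1, 4, 6}
Tree: B1–B2, B2–B3, B3–B4, B4–B5, B5–B6, B6–B7, B7–B8, B8–B9, B9–B10, B10–B11, B11–B12
Every bag has size at most 4, so the width is 4 − 1 = 3 and tw(G) ≤ 3. For the lower bound: the 4 vertex sets {3,7,9}, {8}, {12}, {2,5,11,13} are disjoint, each induces a connected subgraph, and every pair is joined by at least one edge of G. Contracting each set to a single vertex therefore yields K_{4} as a minor, and since treewidth is minor-monotone, tw(G) ≥ tw(K_{4}) = 3. Therefore the treewidth is 3.

3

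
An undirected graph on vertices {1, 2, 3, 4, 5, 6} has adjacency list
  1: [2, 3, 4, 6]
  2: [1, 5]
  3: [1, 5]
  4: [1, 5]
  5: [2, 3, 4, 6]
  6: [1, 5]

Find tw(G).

A width-2 tree decomposition is:
Bags: B1 = {1, 3, 5}  B2 = {1, 4, 5}  B3 = {1, 2, 5}  B4 = {1, 5, 6}
Tree: B1–B2, B2–B3, B3–B4
The largest bag has 3 vertices, giving width 2; this decomposition certifies tw(G) ≤ 2. The edges 3–5–4–1–3 form a cycle, so G is not a tree and its treewidth is at least 2. Combining the bounds, tw(G) = 2.

2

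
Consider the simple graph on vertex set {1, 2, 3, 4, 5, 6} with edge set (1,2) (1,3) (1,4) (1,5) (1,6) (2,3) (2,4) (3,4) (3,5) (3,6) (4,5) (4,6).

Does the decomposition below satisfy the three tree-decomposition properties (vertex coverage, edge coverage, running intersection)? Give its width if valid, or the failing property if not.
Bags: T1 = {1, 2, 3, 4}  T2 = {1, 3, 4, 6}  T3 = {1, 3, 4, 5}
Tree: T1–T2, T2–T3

Yes; width 3.

Every vertex of G appears in some bag (union = {1, 2, 3, 4, 5, 6}); every edge is covered by a bag; and for each vertex v the set of bags containing v is connected in the bag tree. The decomposition is therefore valid. The largest bag has 4 vertices, so the width is 3.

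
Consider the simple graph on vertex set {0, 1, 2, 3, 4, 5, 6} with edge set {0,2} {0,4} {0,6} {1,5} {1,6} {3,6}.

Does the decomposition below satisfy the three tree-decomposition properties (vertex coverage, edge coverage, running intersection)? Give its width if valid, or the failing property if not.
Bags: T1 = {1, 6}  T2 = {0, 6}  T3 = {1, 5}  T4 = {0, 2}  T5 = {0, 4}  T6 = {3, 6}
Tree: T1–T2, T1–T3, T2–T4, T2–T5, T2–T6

Yes; width 1.

Every vertex of G appears in some bag (union = {0, 1, 2, 3, 4, 5, 6}); every edge is covered by a bag; and for each vertex v the set of bags containing v is connected in the bag tree. The decomposition is therefore valid. The largest bag has 2 vertices, so the width is 1.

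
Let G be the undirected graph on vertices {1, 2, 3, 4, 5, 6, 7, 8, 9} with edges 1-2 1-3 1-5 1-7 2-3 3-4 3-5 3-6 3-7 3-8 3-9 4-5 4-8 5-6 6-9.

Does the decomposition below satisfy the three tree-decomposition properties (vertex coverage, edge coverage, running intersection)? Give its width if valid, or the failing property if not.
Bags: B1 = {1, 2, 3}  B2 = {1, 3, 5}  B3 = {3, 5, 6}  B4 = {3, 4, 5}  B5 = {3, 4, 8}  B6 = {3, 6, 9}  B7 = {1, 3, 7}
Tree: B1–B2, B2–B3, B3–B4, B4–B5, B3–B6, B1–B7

Yes; width 2.

Every vertex of G appears in some bag (union = {1, 2, 3, 4, 5, 6, 7, 8, 9}); every edge is covered by a bag; and for each vertex v the set of bags containing v is connected in the bag tree. The decomposition is therefore valid. The largest bag has 3 vertices, so the width is 2.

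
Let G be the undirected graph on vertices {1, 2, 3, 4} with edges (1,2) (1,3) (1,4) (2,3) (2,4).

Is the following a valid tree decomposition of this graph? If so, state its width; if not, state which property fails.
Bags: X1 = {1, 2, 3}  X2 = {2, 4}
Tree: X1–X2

A tree decomposition must satisfy three properties: every vertex lies in some bag; for every edge, both endpoints lie together in some bag; and for every vertex, the bags containing it form a connected subtree. Here edge (1,4) lies in no bag, so the decomposition is invalid.

No — edge (1,4) lies in no bag.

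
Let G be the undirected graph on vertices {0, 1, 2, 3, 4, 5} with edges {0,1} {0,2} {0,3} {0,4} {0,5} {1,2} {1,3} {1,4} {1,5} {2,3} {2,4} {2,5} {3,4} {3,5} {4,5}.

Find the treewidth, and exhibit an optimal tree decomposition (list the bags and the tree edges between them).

Treewidth 5.
One optimal decomposition is:
Bags: B1 = {0, 1, 2, 3, 4, 5}
Tree: (single bag)

A single bag containing all 6 vertices is trivially a valid decomposition of width 5. On the other hand G contains the 6-clique {0, 1, 2, 3, 4, 5}. A clique must lie in a single bag of any decomposition, so no decomposition can have width below 5. Hence tw(G) = 5 exactly.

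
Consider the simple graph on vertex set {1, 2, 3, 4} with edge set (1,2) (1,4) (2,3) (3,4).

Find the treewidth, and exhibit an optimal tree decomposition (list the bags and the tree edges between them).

Every bag has size at most 3, so the width is 3 − 1 = 2 and tw(G) ≤ 2. For the lower bound, G contains the cycle 2–1–4–3–2, so G is not a forest; only forests have treewidth ≤ 1, hence tw(G) ≥ 2. Combining the bounds, tw(G) = 2.

Treewidth 2.
One such decomposition:
Bags: B1 = {1, 2, 4}  B2 = {2, 3, 4}
Tree: B1–B2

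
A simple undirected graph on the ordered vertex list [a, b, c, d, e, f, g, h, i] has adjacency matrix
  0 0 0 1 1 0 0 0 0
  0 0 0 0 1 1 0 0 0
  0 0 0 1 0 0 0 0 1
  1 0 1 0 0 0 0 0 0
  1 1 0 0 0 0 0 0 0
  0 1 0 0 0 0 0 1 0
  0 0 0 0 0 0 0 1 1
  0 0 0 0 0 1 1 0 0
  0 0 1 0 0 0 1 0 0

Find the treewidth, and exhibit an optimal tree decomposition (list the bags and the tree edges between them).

Every bag has size at most 3, so the width is 3 − 1 = 2 and tw(G) ≤ 2. For the lower bound, G contains the cycle f–h–g–i–c–d–a–e–b–f, so G is not a forest; only forests have treewidth ≤ 1, hence tw(G) ≥ 2. Therefore the treewidth is 2.

Treewidth 2.
One optimal decomposition is:
Bags: B1 = {f, g, h}  B2 = {f, g, i}  B3 = {c, f, i}  B4 = {c, d, f}  B5 = {a, d, f}  B6 = {a, e, f}  B7 = {b, e, f}
Tree: B1–B2, B2–B3, B3–B4, B4–B5, B5–B6, B6–B7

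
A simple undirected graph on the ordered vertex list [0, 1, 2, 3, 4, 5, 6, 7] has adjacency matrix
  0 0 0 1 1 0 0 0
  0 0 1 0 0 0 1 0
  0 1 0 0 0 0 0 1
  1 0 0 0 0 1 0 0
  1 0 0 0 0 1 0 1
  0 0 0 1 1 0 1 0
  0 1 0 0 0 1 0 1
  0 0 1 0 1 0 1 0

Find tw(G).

2

A width-2 tree decomposition is:
Bags: B1 = {1, 2, 6}  B2 = {2, 6, 7}  B3 = {5, 6, 7}  B4 = {4, 5, 7}  B5 = {3, 4, 5}  B6 = {0, 3, 4}
Tree: B1–B2, B2–B3, B3–B4, B4–B5, B5–B6
Each bag holds 3 vertices, so the decomposition has width 2, which upper-bounds the treewidth. The edges 1–2–7–6–1 form a cycle, so G is not a tree and its treewidth is at least 2. Therefore the treewidth is 2.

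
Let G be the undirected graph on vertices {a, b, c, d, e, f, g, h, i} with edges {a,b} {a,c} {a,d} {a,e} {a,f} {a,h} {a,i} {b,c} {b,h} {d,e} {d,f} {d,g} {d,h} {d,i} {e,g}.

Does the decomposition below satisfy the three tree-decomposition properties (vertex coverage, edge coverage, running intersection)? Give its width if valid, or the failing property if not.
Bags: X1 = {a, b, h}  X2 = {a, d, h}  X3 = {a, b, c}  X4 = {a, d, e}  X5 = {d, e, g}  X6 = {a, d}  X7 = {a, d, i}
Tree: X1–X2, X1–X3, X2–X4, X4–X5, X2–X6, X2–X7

A tree decomposition must satisfy three properties: every vertex lies in some bag; for every edge, both endpoints lie together in some bag; and for every vertex, the bags containing it form a connected subtree. Here vertex f appears in no bag, so the decomposition is invalid.

No — vertex f appears in no bag.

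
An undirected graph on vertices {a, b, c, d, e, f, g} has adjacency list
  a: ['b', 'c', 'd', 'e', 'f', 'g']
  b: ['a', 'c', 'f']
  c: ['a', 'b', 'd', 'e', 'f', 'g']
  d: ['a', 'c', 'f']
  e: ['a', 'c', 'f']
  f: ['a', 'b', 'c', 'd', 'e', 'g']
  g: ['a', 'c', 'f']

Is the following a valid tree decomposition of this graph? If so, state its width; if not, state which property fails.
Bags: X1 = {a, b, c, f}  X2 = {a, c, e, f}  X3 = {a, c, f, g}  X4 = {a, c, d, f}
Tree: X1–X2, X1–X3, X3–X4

Every vertex of G appears in some bag (union = {a, b, c, d, e, f, g}); every edge is covered by a bag; and for each vertex v the set of bags containing v is connected in the bag tree. The decomposition is therefore valid. The largest bag has 4 vertices, so the width is 3.

Yes; width 3.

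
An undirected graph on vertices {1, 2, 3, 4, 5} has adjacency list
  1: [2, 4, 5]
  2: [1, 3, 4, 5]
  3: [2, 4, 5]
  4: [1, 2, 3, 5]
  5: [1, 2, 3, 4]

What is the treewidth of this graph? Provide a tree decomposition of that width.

The largest bag has 4 vertices, giving width 3; this decomposition certifies tw(G) ≤ 3. On the other hand G contains the 4-clique {1, 2, 4, 5}. A clique must lie in a single bag of any decomposition, so no decomposition can have width below 3. Hence tw(G) = 3 exactly.

Treewidth 3.
Bags: B1 = {1, 2, 4, 5}  B2 = {2, 3, 4, 5}
Tree: B1–B2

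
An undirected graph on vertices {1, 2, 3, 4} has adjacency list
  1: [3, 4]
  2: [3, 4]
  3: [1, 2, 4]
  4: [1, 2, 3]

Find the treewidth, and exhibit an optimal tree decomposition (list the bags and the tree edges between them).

The largest bag has 3 vertices, giving width 2; this decomposition certifies tw(G) ≤ 2. For the lower bound, the 3 vertices {1, 3, 4} are pairwise adjacent, and any tree decomposition puts a clique entirely inside one bag — forcing width ≥ 2. The upper and lower bounds meet at 2, so that is the treewidth.

Treewidth 2.
One such decomposition:
Bags: B1 = {2, 3, 4}  B2 = {1, 3, 4}
Tree: B1–B2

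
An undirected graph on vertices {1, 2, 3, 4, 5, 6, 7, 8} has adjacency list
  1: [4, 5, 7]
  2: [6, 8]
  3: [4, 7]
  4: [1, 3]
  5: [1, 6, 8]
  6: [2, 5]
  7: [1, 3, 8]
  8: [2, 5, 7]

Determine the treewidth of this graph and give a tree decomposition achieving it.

Treewidth 2.
One optimal decomposition is:
Bags: B1 = {1, 3, 4}  B2 = {1, 3, 7}  B3 = {1, 5, 7}  B4 = {5, 7, 8}  B5 = {5, 6, 8}  B6 = {2, 6, 8}
Tree: B1–B2, B2–B3, B3–B4, B4–B5, B5–B6

Every bag has size at most 3, so the width is 3 − 1 = 2 and tw(G) ≤ 2. For the lower bound, G contains the cycle 4–3–7–1–4, so G is not a forest; only forests have treewidth ≤ 1, hence tw(G) ≥ 2. The upper and lower bounds meet at 2, so that is the treewidth.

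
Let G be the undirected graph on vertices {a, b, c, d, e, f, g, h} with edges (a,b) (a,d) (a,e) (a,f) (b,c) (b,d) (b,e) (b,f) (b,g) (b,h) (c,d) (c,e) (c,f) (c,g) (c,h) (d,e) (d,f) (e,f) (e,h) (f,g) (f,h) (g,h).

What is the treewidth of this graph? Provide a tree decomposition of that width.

Every bag has size at most 5, so the width is 5 − 1 = 4 and tw(G) ≤ 4. On the other hand G contains the 5-clique {b, c, d, e, f}. A clique must lie in a single bag of any decomposition, so no decomposition can have width below 4. Therefore the treewidth is 4.

Treewidth 4.
One such decomposition:
Bags: B1 = {b, c, d, e, f}  B2 = {a, b, d, e, f}  B3 = {b, c, e, f, h}  B4 = {b, c, f, g, h}
Tree: B1–B2, B1–B3, B3–B4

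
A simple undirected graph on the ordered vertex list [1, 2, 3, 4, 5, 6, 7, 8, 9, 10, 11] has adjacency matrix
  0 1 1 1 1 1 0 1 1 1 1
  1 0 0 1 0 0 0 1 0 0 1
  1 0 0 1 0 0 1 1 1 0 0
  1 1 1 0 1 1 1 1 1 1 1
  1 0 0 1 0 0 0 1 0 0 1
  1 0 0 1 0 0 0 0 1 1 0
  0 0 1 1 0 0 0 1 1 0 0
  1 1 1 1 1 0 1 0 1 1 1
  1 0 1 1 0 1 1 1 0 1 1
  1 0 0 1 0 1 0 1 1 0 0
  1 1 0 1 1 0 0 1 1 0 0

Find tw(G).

4

A width-4 tree decomposition is:
Bags: B1 = {1, 4, 8, 9, 10}  B2 = {1, 3, 4, 8, 9}  B3 = {1, 4, 6, 9, 10}  B4 = {1, 4, 8, 9, 11}  B5 = {1, 2, 4, 8, 11}  B6 = {3, 4, 7, 8, 9}  B7 = {1, 4, 5, 8, 11}
Tree: B1–B2, B1–B3, B1–B4, B4–B5, B2–B6, B5–B7
Every bag has size at most 5, so the width is 5 − 1 = 4 and tw(G) ≤ 4. On the other hand G contains the 5-clique {1, 3, 4, 8, 9}. A clique must lie in a single bag of any decomposition, so no decomposition can have width below 4. Hence tw(G) = 4 exactly.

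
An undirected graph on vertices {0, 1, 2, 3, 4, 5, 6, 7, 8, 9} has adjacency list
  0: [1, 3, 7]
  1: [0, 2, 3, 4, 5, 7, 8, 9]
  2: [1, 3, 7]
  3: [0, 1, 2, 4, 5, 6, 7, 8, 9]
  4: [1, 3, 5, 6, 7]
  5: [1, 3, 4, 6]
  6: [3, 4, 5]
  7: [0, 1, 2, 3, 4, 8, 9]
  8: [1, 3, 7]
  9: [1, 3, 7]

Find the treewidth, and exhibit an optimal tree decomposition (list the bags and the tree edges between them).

The largest bag has 4 vertices, giving width 3; this decomposition certifies tw(G) ≤ 3. For the lower bound, the 4 vertices {1, 3, 4, 5} are pairwise adjacent, and any tree decomposition puts a clique entirely inside one bag — forcing width ≥ 3. Therefore the treewidth is 3.

Treewidth 3.
One optimal decomposition is:
Bags: B1 = {1, 3, 4, 7}  B2 = {1, 3, 4, 5}  B3 = {3, 4, 5, 6}  B4 = {0, 1, 3, 7}  B5 = {1, 3, 7, 8}  B6 = {1, 2, 3, 7}  B7 = {1, 3, 7, 9}
Tree: B1–B2, B2–B3, B1–B4, B1–B5, B4–B6, B1–B7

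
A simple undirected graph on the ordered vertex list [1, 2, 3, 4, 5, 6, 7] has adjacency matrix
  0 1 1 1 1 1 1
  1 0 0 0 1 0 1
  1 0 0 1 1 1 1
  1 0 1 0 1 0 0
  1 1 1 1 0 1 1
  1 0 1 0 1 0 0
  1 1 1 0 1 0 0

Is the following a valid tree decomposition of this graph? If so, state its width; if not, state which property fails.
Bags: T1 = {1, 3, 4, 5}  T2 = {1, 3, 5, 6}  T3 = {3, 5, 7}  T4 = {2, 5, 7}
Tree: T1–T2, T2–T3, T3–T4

No — edge (1,7) lies in no bag.

A tree decomposition must satisfy three properties: every vertex lies in some bag; for every edge, both endpoints lie together in some bag; and for every vertex, the bags containing it form a connected subtree. Here edge (1,7) lies in no bag, so the decomposition is invalid.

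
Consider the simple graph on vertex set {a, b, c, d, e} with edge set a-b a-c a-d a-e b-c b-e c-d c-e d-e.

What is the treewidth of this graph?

A width-3 tree decomposition is:
Bags: B1 = {a, c, d, e}  B2 = {a, b, c, e}
Tree: B1–B2
The largest bag has 4 vertices, giving width 3; this decomposition certifies tw(G) ≤ 3. Conversely, {a, c, d, e} is a clique of size 4, and the vertices of any clique must share a bag in every tree decomposition; so some bag has ≥ 4 vertices and tw(G) ≥ 3. Hence tw(G) = 3 exactly.

3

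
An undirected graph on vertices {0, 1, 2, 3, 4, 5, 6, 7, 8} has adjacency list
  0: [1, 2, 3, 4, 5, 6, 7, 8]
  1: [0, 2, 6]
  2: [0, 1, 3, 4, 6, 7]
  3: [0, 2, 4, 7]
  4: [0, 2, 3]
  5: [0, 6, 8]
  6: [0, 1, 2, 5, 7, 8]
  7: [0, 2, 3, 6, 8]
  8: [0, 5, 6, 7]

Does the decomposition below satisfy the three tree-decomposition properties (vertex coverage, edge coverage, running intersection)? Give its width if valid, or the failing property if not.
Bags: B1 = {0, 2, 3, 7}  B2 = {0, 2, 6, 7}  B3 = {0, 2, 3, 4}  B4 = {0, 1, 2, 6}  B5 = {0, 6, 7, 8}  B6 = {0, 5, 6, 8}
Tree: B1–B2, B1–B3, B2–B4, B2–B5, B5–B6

Yes; width 3.

Every vertex of G appears in some bag (union = {0, 1, 2, 3, 4, 5, 6, 7, 8}); every edge is covered by a bag; and for each vertex v the set of bags containing v is connected in the bag tree. The decomposition is therefore valid. The largest bag has 4 vertices, so the width is 3.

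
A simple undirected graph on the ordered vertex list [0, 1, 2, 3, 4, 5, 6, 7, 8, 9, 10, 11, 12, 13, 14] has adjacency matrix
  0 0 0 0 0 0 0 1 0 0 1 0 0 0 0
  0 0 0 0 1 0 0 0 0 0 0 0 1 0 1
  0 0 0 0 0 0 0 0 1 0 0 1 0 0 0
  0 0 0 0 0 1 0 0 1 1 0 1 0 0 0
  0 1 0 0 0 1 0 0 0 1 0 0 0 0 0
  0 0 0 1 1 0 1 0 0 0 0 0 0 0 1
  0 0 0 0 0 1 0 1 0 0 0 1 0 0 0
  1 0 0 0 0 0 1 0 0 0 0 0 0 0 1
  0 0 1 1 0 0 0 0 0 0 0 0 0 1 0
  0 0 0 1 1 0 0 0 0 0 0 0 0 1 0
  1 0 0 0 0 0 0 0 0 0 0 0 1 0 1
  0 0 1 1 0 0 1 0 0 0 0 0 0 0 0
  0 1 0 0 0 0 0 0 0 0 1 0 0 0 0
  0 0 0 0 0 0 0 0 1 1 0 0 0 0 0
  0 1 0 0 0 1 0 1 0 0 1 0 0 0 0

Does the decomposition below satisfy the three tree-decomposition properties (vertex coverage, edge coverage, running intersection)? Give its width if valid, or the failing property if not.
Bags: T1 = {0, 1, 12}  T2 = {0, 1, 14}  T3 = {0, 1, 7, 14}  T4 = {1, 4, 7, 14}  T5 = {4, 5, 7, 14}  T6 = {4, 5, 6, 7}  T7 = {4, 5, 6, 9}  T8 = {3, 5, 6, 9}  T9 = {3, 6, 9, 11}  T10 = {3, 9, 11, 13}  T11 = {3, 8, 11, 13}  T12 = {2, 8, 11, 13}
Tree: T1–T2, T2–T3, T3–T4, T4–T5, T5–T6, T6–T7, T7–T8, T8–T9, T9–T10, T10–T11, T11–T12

No — vertex 10 appears in no bag.

A tree decomposition must satisfy three properties: every vertex lies in some bag; for every edge, both endpoints lie together in some bag; and for every vertex, the bags containing it form a connected subtree. Here vertex 10 appears in no bag, so the decomposition is invalid.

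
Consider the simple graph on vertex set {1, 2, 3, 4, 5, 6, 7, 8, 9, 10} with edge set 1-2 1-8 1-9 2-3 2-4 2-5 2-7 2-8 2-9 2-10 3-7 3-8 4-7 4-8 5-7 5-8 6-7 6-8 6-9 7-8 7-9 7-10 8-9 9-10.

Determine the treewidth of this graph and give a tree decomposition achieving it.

Every bag has size at most 4, so the width is 4 − 1 = 3 and tw(G) ≤ 3. Conversely, {1, 2, 8, 9} is a clique of size 4, and the vertices of any clique must share a bag in every tree decomposition; so some bag has ≥ 4 vertices and tw(G) ≥ 3. Combining the bounds, tw(G) = 3.

Treewidth 3.
One optimal decomposition is:
Bags: B1 = {2, 5, 7, 8}  B2 = {2, 7, 8, 9}  B3 = {2, 7, 9, 10}  B4 = {6, 7, 8, 9}  B5 = {2, 3, 7, 8}  B6 = {1, 2, 8, 9}  B7 = {2, 4, 7, 8}
Tree: B1–B2, B2–B3, B2–B4, B2–B5, B2–B6, B5–B7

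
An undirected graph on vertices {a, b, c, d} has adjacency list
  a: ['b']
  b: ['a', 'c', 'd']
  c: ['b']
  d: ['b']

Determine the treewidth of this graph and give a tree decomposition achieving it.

The largest bag has 2 vertices, giving width 1; this decomposition certifies tw(G) ≤ 1. G has an edge, so its treewidth is at least 1. Combining the bounds, tw(G) = 1.

Treewidth 1.
One such decomposition:
Bags: B1 = {b, d}  B2 = {a, b}  B3 = {b, c}
Tree: B1–B2, B2–B3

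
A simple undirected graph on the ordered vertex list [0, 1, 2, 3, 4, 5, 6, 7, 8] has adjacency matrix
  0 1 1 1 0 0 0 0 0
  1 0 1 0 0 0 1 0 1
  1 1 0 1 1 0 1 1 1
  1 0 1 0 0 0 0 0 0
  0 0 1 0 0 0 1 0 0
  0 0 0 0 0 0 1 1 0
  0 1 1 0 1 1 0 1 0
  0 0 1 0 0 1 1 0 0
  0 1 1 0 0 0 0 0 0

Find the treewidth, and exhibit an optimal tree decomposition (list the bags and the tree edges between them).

Treewidth 2.
One such decomposition:
Bags: B1 = {0, 1, 2}  B2 = {0, 2, 3}  B3 = {1, 2, 6}  B4 = {1, 2, 8}  B5 = {2, 6, 7}  B6 = {5, 6, 7}  B7 = {2, 4, 6}
Tree: B1–B2, B1–B3, B1–B4, B3–B5, B5–B6, B5–B7

Each bag holds 3 vertices, so the decomposition has width 2, which upper-bounds the treewidth. For the lower bound, the 3 vertices {0, 1, 2} are pairwise adjacent, and any tree decomposition puts a clique entirely inside one bag — forcing width ≥ 2. The upper and lower bounds meet at 2, so that is the treewidth.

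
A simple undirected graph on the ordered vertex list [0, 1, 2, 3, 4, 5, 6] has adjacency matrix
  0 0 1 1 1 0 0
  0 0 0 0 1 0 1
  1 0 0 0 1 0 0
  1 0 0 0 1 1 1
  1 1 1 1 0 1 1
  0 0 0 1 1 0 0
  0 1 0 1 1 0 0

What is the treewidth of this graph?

2

A width-2 tree decomposition is:
Bags: B1 = {1, 4, 6}  B2 = {3, 4, 6}  B3 = {0, 3, 4}  B4 = {0, 2, 4}  B5 = {3, 4, 5}
Tree: B1–B2, B2–B3, B3–B4, B2–B5
Every bag has size at most 3, so the width is 3 − 1 = 2 and tw(G) ≤ 2. On the other hand G contains the 3-clique {1, 4, 6}. A clique must lie in a single bag of any decomposition, so no decomposition can have width below 2. Therefore the treewidth is 2.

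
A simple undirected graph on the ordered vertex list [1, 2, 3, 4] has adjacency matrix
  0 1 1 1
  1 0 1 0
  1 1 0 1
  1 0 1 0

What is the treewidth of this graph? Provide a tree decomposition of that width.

Treewidth 2.
One such decomposition:
Bags: B1 = {1, 2, 3}  B2 = {1, 3, 4}
Tree: B1–B2

Every bag has size at most 3, so the width is 3 − 1 = 2 and tw(G) ≤ 2. For the lower bound, the 3 vertices {1, 2, 3} are pairwise adjacent, and any tree decomposition puts a clique entirely inside one bag — forcing width ≥ 2. The upper and lower bounds meet at 2, so that is the treewidth.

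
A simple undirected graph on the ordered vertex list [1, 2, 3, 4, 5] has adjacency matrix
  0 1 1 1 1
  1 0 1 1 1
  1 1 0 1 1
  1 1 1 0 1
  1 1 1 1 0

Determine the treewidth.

A width-4 tree decomposition is:
Bags: B1 = {1, 2, 3, 4, 5}
Tree: (single bag)
A single bag containing all 5 vertices is trivially a valid decomposition of width 4. On the other hand G contains the 5-clique {1, 2, 3, 4, 5}. A clique must lie in a single bag of any decomposition, so no decomposition can have width below 4. Hence tw(G) = 4 exactly.

4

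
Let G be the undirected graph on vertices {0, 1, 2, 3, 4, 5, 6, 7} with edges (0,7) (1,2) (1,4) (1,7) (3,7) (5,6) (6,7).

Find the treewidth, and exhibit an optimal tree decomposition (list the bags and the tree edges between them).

Each bag holds 2 vertices, so the decomposition has width 1, which upper-bounds the treewidth. Any graph with an edge has treewidth ≥ 1, and G has the edge 6–5. The upper and lower bounds meet at 1, so that is the treewidth.

Treewidth 1.
One such decomposition:
Bags: B1 = {5, 6}  B2 = {6, 7}  B3 = {3, 7}  B4 = {1, 7}  B5 = {0, 7}  B6 = {1, 4}  B7 = {1, 2}
Tree: B1–B2, B2–B3, B3–B4, B2–B5, B4–B6, B6–B7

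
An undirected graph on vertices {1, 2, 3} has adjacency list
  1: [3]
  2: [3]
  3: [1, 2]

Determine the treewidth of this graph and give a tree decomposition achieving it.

Every bag has size at most 2, so the width is 2 − 1 = 1 and tw(G) ≤ 1. Since G has at least one edge (e.g. 1–3), it is not an edgeless graph, so tw(G) ≥ 1. Therefore the treewidth is 1.

Treewidth 1.
One such decomposition:
Bags: B1 = {1, 3}  B2 = {2, 3}
Tree: B1–B2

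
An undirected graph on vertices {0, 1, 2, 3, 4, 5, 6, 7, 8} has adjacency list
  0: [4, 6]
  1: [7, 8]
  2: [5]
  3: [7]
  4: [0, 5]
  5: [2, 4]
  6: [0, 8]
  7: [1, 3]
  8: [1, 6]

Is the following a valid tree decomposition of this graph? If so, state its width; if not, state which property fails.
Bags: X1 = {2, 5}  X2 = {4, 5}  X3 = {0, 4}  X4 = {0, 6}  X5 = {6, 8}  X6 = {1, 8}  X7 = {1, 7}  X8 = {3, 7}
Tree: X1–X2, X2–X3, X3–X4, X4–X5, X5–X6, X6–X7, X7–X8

Checking the three conditions: (i) the bags cover all of {0, 1, 2, 3, 4, 5, 6, 7, 8}; (ii) for each edge, some bag contains both endpoints; (iii) the bags containing any fixed vertex form a subtree. All hold, so the decomposition is valid with width 2 − 1 = 1.

Yes; width 1.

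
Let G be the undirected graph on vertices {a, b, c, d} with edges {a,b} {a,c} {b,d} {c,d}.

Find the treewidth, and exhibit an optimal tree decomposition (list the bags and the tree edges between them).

Each bag holds 3 vertices, so the decomposition has width 2, which upper-bounds the treewidth. Since d–c–a–b–d is a cycle in G, G is not acyclic. Forests are exactly the graphs of treewidth ≤ 1, so tw(G) ≥ 2. Hence tw(G) = 2 exactly.

Treewidth 2.
One such decomposition:
Bags: B1 = {a, c, d}  B2 = {a, b, d}
Tree: B1–B2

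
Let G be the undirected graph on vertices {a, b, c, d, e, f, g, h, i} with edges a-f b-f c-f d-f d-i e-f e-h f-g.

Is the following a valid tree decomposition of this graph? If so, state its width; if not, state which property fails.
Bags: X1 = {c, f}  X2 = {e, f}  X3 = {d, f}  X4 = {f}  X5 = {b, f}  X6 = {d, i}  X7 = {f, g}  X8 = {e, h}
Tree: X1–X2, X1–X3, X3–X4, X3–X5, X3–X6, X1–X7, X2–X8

No — vertex a appears in no bag.

A tree decomposition must satisfy three properties: every vertex lies in some bag; for every edge, both endpoints lie together in some bag; and for every vertex, the bags containing it form a connected subtree. Here vertex a appears in no bag, so the decomposition is invalid.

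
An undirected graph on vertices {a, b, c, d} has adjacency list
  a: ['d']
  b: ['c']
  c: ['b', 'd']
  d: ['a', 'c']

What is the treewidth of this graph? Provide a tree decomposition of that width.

Treewidth 1.
One optimal decomposition is:
Bags: B1 = {a, d}  B2 = {c, d}  B3 = {b, c}
Tree: B1–B2, B2–B3

Each bag holds 2 vertices, so the decomposition has width 1, which upper-bounds the treewidth. Since G has at least one edge (e.g. a–d), it is not an edgeless graph, so tw(G) ≥ 1. Combining the bounds, tw(G) = 1.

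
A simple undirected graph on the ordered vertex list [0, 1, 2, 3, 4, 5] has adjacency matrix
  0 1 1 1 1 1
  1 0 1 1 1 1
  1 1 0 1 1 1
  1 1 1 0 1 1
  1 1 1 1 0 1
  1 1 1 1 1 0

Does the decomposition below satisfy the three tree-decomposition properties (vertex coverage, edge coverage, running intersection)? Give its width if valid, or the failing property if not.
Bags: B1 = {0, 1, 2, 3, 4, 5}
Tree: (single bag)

Yes; width 5.

Checking the three conditions: (i) the bags cover all of {0, 1, 2, 3, 4, 5}; (ii) for each edge, some bag contains both endpoints; (iii) the bags containing any fixed vertex form a subtree. All hold, so the decomposition is valid with width 6 − 1 = 5.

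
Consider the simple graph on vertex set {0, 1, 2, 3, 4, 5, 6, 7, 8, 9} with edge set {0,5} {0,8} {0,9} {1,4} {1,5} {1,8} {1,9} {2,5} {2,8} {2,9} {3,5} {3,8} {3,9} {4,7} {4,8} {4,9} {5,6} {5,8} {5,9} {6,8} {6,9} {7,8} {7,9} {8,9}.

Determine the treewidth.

A width-3 tree decomposition is:
Bags: B1 = {1, 5, 8, 9}  B2 = {3, 5, 8, 9}  B3 = {0, 5, 8, 9}  B4 = {1, 4, 8, 9}  B5 = {2, 5, 8, 9}  B6 = {4, 7, 8, 9}  B7 = {5, 6, 8, 9}
Tree: B1–B2, B2–B3, B1–B4, B1–B5, B4–B6, B1–B7
Every bag has size at most 4, so the width is 4 − 1 = 3 and tw(G) ≤ 3. For the lower bound, the 4 vertices {1, 4, 8, 9} are pairwise adjacent, and any tree decomposition puts a clique entirely inside one bag — forcing width ≥ 3. Hence tw(G) = 3 exactly.

3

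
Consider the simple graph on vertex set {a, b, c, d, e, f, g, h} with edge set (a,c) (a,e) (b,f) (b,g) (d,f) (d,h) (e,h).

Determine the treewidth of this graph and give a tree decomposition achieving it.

Treewidth 1.
One optimal decomposition is:
Bags: B1 = {a, c}  B2 = {a, e}  B3 = {e, h}  B4 = {d, h}  B5 = {d, f}  B6 = {b, f}  B7 = {b, g}
Tree: B1–B2, B2–B3, B3–B4, B4–B5, B5–B6, B6–B7

Each bag holds 2 vertices, so the decomposition has width 1, which upper-bounds the treewidth. Any graph with an edge has treewidth ≥ 1, and G has the edge c–a. Therefore the treewidth is 1.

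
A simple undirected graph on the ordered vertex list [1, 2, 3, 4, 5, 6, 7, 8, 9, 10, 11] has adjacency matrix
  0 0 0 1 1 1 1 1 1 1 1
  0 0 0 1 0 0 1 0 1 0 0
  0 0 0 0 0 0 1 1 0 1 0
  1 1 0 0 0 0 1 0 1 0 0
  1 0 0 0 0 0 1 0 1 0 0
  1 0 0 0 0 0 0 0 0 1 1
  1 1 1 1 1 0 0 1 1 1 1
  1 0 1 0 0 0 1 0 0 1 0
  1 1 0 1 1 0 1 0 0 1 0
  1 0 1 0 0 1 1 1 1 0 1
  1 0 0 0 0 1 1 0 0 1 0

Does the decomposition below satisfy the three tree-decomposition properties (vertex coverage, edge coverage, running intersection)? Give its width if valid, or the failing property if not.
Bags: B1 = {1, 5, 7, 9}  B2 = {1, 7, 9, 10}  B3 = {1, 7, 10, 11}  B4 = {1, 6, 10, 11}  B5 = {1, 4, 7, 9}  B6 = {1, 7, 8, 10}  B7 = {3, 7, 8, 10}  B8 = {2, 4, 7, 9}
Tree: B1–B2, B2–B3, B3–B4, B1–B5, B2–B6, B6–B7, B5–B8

Checking the three conditions: (i) the bags cover all of {1, 2, 3, 4, 5, 6, 7, 8, 9, 10, 11}; (ii) for each edge, some bag contains both endpoints; (iii) the bags containing any fixed vertex form a subtree. All hold, so the decomposition is valid with width 4 − 1 = 3.

Yes; width 3.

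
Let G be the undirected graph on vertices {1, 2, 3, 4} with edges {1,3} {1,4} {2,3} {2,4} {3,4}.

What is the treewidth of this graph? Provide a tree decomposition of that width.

Each bag holds 3 vertices, so the decomposition has width 2, which upper-bounds the treewidth. For the lower bound, the 3 vertices {1, 3, 4} are pairwise adjacent, and any tree decomposition puts a clique entirely inside one bag — forcing width ≥ 2. The upper and lower bounds meet at 2, so that is the treewidth.

Treewidth 2.
One such decomposition:
Bags: B1 = {2, 3, 4}  B2 = {1, 3, 4}
Tree: B1–B2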